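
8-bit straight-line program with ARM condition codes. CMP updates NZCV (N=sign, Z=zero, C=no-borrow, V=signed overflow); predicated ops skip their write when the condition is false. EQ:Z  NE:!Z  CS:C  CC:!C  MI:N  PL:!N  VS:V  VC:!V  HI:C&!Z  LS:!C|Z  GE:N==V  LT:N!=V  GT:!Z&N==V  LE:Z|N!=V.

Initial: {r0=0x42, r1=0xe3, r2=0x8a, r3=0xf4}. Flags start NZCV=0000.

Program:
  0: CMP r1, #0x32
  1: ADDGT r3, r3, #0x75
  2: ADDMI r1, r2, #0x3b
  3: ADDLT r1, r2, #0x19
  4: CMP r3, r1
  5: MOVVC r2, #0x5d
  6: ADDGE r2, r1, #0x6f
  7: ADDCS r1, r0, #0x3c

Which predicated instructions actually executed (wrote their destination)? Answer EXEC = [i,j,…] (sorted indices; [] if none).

[0] flags=1010 → (cmp)
[1] flags=1010 GT?F → skip
[2] flags=1010 MI?T → r1=0xc5
[3] flags=1010 LT?T → r1=0xa3
[4] flags=0010 → (cmp)
[5] flags=0010 VC?T → r2=0x5d
[6] flags=0010 GE?T → r2=0x12
[7] flags=0010 CS?T → r1=0x7e

EXEC = [2,3,5,6,7]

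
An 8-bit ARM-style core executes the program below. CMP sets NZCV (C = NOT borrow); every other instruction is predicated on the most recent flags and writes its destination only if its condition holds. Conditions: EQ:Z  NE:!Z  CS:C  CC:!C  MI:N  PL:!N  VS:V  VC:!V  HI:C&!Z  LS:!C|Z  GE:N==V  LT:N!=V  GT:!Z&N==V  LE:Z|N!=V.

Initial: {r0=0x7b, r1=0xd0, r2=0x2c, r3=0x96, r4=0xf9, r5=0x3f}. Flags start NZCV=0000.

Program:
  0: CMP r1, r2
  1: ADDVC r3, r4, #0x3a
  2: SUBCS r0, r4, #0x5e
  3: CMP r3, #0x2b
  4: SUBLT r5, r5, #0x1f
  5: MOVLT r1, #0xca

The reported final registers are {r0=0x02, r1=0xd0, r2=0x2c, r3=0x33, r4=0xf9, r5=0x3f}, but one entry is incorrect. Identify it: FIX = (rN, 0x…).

FIX = (r0, 0x9b)

[0] flags=1010 → (cmp)
[1] flags=1010 VC?T → r3=0x33
[2] flags=1010 CS?T → r0=0x9b
[3] flags=0010 → (cmp)
[4] flags=0010 LT?F → skip
[5] flags=0010 LT?F → skip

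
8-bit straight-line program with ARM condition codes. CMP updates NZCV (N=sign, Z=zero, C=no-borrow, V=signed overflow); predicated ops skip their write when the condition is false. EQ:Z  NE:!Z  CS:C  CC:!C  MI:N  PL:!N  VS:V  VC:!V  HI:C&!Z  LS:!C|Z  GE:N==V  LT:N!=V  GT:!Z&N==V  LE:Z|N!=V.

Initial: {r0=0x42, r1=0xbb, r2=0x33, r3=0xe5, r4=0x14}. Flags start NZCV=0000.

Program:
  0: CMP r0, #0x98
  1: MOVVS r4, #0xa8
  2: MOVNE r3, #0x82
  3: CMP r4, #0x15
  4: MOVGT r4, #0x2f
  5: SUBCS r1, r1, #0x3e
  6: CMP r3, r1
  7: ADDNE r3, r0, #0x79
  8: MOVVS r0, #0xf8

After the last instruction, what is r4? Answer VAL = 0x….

[0] flags=1001 → (cmp)
[1] flags=1001 VS?T → r4=0xa8
[2] flags=1001 NE?T → r3=0x82
[3] flags=1010 → (cmp)
[4] flags=1010 GT?F → skip
[5] flags=1010 CS?T → r1=0x7d
[6] flags=0011 → (cmp)
[7] flags=0011 NE?T → r3=0xbb
[8] flags=0011 VS?T → r0=0xf8

VAL = 0xa8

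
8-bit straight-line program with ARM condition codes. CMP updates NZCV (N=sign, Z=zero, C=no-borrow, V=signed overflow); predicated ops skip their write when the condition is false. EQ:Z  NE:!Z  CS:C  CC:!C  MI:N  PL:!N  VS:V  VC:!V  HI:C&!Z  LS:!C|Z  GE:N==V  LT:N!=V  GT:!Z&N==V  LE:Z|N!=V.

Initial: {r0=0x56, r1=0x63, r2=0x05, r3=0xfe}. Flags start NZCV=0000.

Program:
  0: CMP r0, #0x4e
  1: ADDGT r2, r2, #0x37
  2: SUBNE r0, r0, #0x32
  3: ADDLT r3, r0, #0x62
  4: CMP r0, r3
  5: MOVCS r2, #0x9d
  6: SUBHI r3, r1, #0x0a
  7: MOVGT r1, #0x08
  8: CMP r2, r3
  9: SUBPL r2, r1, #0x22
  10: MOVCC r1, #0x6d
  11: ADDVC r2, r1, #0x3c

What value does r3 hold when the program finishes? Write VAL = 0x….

0: ✓ CMP  NZCV=0010
1: ✓ ADDGT  r2←0x3c
2: ✓ SUBNE  r0←0x24
3: · ADDLT
4: ✓ CMP  NZCV=0000
5: · MOVCS
6: · SUBHI
7: ✓ MOVGT  r1←0x08
8: ✓ CMP  NZCV=0000
9: ✓ SUBPL  r2←0xe6
10: ✓ MOVCC  r1←0x6d
11: ✓ ADDVC  r2←0xa9

VAL = 0xfe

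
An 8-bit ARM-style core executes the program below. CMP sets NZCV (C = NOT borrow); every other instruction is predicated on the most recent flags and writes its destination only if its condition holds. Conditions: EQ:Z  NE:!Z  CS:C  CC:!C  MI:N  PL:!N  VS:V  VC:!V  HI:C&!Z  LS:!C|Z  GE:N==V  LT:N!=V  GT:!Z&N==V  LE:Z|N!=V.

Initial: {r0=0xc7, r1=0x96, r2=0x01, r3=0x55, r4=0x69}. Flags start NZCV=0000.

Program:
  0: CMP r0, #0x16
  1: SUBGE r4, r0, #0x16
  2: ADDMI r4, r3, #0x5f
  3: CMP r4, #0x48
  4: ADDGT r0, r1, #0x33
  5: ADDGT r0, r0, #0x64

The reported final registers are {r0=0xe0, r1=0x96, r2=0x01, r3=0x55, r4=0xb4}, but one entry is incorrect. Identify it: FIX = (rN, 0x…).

[0] flags=1010 → (cmp)
[1] flags=1010 GE?F → skip
[2] flags=1010 MI?T → r4=0xb4
[3] flags=0011 → (cmp)
[4] flags=0011 GT?F → skip
[5] flags=0011 GT?F → skip

FIX = (r0, 0xc7)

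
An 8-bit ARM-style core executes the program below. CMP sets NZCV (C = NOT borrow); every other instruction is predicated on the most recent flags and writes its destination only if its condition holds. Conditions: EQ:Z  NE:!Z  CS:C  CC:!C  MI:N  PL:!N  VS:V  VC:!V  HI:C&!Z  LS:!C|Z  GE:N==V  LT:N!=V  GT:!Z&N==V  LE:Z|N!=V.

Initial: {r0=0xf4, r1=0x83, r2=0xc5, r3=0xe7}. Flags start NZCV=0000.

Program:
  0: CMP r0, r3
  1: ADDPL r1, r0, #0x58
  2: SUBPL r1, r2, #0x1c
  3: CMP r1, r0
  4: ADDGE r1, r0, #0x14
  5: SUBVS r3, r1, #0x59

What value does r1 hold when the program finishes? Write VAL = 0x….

VAL = 0xa9

0: ✓ CMP  NZCV=0010
1: ✓ ADDPL  r1←0x4c
2: ✓ SUBPL  r1←0xa9
3: ✓ CMP  NZCV=1000
4: · ADDGE
5: · SUBVS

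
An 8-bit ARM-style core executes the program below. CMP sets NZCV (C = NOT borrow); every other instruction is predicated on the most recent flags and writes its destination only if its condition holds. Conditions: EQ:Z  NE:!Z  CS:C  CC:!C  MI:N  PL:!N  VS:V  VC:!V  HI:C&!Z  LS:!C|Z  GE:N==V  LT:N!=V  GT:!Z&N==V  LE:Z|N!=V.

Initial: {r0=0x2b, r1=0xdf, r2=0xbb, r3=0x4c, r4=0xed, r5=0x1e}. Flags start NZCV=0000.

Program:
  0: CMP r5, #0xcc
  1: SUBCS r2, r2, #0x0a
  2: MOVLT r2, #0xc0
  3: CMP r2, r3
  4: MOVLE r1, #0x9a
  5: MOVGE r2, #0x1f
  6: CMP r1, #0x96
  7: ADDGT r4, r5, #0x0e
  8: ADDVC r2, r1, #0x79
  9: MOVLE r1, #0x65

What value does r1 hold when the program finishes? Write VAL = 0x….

VAL = 0x9a

0: ✓ CMP  NZCV=0000
1: · SUBCS
2: · MOVLT
3: ✓ CMP  NZCV=0011
4: ✓ MOVLE  r1←0x9a
5: · MOVGE
6: ✓ CMP  NZCV=0010
7: ✓ ADDGT  r4←0x2c
8: ✓ ADDVC  r2←0x13
9: · MOVLE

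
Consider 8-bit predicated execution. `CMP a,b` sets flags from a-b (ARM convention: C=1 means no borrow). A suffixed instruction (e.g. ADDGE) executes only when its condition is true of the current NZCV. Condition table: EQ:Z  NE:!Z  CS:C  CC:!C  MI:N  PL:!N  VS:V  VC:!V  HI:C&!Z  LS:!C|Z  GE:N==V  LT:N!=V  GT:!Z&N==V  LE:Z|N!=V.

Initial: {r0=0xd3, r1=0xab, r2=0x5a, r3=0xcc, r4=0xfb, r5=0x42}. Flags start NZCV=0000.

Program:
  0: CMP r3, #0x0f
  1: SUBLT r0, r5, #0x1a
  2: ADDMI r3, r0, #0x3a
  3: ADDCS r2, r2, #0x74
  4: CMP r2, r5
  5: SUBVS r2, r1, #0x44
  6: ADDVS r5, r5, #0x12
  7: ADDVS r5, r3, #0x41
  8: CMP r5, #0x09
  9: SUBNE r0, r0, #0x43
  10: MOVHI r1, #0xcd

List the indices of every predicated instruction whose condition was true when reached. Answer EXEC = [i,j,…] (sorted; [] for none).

[0] flags=1010 → (cmp)
[1] flags=1010 LT?T → r0=0x28
[2] flags=1010 MI?T → r3=0x62
[3] flags=1010 CS?T → r2=0xce
[4] flags=1010 → (cmp)
[5] flags=1010 VS?F → skip
[6] flags=1010 VS?F → skip
[7] flags=1010 VS?F → skip
[8] flags=0010 → (cmp)
[9] flags=0010 NE?T → r0=0xe5
[10] flags=0010 HI?T → r1=0xcd

EXEC = [1,2,3,9,10]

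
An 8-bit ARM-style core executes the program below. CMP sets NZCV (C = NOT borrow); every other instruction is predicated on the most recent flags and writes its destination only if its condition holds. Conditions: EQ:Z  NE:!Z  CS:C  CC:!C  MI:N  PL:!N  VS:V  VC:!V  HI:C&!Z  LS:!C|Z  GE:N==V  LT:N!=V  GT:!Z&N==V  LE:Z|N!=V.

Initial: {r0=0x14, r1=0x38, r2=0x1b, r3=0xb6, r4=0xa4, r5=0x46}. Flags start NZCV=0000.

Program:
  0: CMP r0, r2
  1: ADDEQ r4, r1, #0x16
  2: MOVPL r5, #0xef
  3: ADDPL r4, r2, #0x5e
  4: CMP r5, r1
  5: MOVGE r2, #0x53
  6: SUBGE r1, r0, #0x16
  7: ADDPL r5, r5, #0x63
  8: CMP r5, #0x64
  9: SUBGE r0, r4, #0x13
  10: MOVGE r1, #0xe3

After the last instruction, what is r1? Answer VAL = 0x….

[0] flags=1000 → (cmp)
[1] flags=1000 EQ?F → skip
[2] flags=1000 PL?F → skip
[3] flags=1000 PL?F → skip
[4] flags=0010 → (cmp)
[5] flags=0010 GE?T → r2=0x53
[6] flags=0010 GE?T → r1=0xfe
[7] flags=0010 PL?T → r5=0xa9
[8] flags=0011 → (cmp)
[9] flags=0011 GE?F → skip
[10] flags=0011 GE?F → skip

VAL = 0xfe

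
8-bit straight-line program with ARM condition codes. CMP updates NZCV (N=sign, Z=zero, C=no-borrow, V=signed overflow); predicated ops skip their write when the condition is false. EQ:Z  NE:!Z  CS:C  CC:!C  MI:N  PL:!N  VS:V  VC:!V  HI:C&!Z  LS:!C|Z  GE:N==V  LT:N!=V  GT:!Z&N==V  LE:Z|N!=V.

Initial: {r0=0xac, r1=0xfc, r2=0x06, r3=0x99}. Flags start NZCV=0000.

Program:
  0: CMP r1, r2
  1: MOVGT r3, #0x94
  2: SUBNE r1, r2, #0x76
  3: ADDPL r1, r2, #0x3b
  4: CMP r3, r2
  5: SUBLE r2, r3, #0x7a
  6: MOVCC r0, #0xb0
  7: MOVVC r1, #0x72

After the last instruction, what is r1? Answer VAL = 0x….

VAL = 0x72

0: ✓ CMP  NZCV=1010
1: · MOVGT
2: ✓ SUBNE  r1←0x90
3: · ADDPL
4: ✓ CMP  NZCV=1010
5: ✓ SUBLE  r2←0x1f
6: · MOVCC
7: ✓ MOVVC  r1←0x72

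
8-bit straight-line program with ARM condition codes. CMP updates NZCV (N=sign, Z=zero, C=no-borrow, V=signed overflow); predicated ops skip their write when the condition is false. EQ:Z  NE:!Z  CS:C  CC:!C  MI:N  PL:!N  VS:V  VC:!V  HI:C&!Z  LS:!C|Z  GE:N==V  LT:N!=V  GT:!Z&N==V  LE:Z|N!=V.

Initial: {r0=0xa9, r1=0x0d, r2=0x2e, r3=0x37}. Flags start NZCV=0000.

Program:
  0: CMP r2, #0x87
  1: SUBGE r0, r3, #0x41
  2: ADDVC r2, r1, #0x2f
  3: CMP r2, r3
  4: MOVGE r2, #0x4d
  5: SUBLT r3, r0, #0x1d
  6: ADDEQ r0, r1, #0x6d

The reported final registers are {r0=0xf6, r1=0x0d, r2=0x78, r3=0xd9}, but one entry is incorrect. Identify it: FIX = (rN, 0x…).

FIX = (r2, 0x2e)

[0] flags=1001 → (cmp)
[1] flags=1001 GE?T → r0=0xf6
[2] flags=1001 VC?F → skip
[3] flags=1000 → (cmp)
[4] flags=1000 GE?F → skip
[5] flags=1000 LT?T → r3=0xd9
[6] flags=1000 EQ?F → skip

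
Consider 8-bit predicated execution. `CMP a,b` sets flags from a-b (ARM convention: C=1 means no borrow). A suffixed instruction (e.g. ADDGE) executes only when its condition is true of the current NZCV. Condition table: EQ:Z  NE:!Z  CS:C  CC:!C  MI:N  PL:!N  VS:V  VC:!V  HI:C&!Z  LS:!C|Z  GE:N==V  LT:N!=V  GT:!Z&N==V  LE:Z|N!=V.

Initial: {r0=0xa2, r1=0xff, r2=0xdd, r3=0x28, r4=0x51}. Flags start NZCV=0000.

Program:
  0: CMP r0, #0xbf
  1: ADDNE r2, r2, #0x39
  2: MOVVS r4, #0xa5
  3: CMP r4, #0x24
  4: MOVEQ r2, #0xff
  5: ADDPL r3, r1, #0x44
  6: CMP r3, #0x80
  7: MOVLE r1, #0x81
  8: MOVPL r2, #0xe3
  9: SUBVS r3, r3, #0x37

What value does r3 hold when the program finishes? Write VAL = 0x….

[0] flags=1000 → (cmp)
[1] flags=1000 NE?T → r2=0x16
[2] flags=1000 VS?F → skip
[3] flags=0010 → (cmp)
[4] flags=0010 EQ?F → skip
[5] flags=0010 PL?T → r3=0x43
[6] flags=1001 → (cmp)
[7] flags=1001 LE?F → skip
[8] flags=1001 PL?F → skip
[9] flags=1001 VS?T → r3=0x0c

VAL = 0x0c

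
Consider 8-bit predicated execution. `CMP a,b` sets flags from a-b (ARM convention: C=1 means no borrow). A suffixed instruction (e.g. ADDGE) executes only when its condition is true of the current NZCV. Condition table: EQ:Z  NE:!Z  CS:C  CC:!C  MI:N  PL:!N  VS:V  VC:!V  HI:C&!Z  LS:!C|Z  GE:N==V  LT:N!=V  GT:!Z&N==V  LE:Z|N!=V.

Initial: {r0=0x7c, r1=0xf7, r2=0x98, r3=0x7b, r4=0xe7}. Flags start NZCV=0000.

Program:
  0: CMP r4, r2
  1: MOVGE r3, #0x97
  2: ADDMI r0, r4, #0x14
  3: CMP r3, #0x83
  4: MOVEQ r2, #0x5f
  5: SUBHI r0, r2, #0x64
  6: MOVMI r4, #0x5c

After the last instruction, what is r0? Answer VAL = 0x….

0: ✓ CMP  NZCV=0010
1: ✓ MOVGE  r3←0x97
2: · ADDMI
3: ✓ CMP  NZCV=0010
4: · MOVEQ
5: ✓ SUBHI  r0←0x34
6: · MOVMI

VAL = 0x34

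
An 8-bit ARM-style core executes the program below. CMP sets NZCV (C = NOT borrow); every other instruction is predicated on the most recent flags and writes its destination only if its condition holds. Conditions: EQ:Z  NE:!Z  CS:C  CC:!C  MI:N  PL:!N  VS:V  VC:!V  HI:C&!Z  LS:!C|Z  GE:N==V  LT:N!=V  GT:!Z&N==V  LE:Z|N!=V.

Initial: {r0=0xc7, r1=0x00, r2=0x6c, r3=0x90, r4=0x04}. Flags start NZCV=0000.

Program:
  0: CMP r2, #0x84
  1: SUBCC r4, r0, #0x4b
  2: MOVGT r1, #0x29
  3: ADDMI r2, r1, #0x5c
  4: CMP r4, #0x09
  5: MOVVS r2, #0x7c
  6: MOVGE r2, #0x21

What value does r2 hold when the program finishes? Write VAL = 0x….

VAL = 0x21

0: ✓ CMP  NZCV=1001
1: ✓ SUBCC  r4←0x7c
2: ✓ MOVGT  r1←0x29
3: ✓ ADDMI  r2←0x85
4: ✓ CMP  NZCV=0010
5: · MOVVS
6: ✓ MOVGE  r2←0x21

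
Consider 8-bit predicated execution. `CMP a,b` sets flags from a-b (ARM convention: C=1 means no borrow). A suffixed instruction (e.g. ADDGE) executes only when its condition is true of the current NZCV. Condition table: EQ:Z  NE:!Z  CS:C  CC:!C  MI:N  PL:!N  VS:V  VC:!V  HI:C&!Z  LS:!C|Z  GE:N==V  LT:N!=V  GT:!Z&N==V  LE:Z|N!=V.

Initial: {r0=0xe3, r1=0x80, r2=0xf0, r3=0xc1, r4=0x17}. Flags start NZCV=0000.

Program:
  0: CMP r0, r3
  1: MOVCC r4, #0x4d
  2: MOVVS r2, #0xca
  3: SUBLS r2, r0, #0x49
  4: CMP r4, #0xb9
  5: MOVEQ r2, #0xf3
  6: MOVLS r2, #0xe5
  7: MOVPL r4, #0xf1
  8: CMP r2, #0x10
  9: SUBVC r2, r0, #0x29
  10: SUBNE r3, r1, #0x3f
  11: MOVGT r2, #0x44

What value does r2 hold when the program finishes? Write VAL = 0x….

VAL = 0xba

[0] flags=0010 → (cmp)
[1] flags=0010 CC?F → skip
[2] flags=0010 VS?F → skip
[3] flags=0010 LS?F → skip
[4] flags=0000 → (cmp)
[5] flags=0000 EQ?F → skip
[6] flags=0000 LS?T → r2=0xe5
[7] flags=0000 PL?T → r4=0xf1
[8] flags=1010 → (cmp)
[9] flags=1010 VC?T → r2=0xba
[10] flags=1010 NE?T → r3=0x41
[11] flags=1010 GT?F → skip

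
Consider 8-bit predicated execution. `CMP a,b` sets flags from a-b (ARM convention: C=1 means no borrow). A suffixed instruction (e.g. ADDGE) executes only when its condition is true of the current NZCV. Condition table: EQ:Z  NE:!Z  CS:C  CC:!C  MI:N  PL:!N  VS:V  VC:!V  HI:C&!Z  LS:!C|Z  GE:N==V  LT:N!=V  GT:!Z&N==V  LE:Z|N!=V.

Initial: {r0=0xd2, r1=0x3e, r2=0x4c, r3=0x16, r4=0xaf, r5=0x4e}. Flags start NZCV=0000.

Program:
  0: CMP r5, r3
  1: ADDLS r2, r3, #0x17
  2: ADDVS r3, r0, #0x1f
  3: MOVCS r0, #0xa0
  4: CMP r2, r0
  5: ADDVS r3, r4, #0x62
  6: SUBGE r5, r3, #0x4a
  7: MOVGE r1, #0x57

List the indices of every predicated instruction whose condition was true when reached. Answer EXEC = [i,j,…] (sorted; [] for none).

EXEC = [3,5,6,7]

[0] flags=0010 → (cmp)
[1] flags=0010 LS?F → skip
[2] flags=0010 VS?F → skip
[3] flags=0010 CS?T → r0=0xa0
[4] flags=1001 → (cmp)
[5] flags=1001 VS?T → r3=0x11
[6] flags=1001 GE?T → r5=0xc7
[7] flags=1001 GE?T → r1=0x57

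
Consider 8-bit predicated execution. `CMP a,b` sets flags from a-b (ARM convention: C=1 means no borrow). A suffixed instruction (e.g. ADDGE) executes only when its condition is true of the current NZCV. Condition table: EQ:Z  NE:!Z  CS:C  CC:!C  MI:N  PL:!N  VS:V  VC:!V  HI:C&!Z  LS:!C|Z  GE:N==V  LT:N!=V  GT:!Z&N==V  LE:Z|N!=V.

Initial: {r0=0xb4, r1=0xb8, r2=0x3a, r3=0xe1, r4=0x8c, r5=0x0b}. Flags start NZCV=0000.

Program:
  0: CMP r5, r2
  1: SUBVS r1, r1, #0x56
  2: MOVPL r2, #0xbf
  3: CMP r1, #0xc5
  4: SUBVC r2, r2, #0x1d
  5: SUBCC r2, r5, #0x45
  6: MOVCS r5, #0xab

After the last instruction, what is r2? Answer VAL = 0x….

0: ✓ CMP  NZCV=1000
1: · SUBVS
2: · MOVPL
3: ✓ CMP  NZCV=1000
4: ✓ SUBVC  r2←0x1d
5: ✓ SUBCC  r2←0xc6
6: · MOVCS

VAL = 0xc6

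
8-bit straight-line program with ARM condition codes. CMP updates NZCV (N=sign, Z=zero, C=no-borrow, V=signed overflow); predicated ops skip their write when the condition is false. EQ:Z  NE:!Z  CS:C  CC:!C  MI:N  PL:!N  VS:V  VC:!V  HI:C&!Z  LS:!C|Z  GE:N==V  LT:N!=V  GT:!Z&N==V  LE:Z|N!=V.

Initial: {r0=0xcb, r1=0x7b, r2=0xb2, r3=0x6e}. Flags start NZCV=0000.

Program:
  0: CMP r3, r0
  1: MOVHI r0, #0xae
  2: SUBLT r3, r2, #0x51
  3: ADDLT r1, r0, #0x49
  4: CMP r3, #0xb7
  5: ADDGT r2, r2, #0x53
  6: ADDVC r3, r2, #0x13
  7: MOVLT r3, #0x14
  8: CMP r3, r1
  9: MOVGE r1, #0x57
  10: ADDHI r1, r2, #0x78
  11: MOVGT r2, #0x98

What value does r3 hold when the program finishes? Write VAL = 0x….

[0] flags=1001 → (cmp)
[1] flags=1001 HI?F → skip
[2] flags=1001 LT?F → skip
[3] flags=1001 LT?F → skip
[4] flags=1001 → (cmp)
[5] flags=1001 GT?T → r2=0x05
[6] flags=1001 VC?F → skip
[7] flags=1001 LT?F → skip
[8] flags=1000 → (cmp)
[9] flags=1000 GE?F → skip
[10] flags=1000 HI?F → skip
[11] flags=1000 GT?F → skip

VAL = 0x6e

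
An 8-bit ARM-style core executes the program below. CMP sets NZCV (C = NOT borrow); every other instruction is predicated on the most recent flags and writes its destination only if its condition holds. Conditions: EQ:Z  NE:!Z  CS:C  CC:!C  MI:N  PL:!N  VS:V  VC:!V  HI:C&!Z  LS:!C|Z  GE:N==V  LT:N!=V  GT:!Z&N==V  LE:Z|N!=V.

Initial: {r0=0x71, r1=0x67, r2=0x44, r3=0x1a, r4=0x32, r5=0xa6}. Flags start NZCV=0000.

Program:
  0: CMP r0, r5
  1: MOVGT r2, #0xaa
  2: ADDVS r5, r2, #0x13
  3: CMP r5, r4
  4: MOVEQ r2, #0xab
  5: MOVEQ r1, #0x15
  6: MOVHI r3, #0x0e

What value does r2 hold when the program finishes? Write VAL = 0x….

0: ✓ CMP  NZCV=1001
1: ✓ MOVGT  r2←0xaa
2: ✓ ADDVS  r5←0xbd
3: ✓ CMP  NZCV=1010
4: · MOVEQ
5: · MOVEQ
6: ✓ MOVHI  r3←0x0e

VAL = 0xaa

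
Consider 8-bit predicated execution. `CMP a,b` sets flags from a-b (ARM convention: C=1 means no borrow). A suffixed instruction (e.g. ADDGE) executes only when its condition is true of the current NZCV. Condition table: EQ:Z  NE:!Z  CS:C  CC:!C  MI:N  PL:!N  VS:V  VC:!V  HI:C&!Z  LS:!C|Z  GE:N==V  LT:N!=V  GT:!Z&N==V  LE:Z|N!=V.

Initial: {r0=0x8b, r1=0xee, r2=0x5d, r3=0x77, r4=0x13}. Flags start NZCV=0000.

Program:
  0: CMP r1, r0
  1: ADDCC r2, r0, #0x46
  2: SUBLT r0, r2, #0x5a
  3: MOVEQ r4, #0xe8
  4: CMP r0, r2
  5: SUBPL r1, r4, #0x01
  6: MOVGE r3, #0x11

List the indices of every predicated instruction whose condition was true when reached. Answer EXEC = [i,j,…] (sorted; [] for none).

0: ✓ CMP  NZCV=0010
1: · ADDCC
2: · SUBLT
3: · MOVEQ
4: ✓ CMP  NZCV=0011
5: ✓ SUBPL  r1←0x12
6: · MOVGE

EXEC = [5]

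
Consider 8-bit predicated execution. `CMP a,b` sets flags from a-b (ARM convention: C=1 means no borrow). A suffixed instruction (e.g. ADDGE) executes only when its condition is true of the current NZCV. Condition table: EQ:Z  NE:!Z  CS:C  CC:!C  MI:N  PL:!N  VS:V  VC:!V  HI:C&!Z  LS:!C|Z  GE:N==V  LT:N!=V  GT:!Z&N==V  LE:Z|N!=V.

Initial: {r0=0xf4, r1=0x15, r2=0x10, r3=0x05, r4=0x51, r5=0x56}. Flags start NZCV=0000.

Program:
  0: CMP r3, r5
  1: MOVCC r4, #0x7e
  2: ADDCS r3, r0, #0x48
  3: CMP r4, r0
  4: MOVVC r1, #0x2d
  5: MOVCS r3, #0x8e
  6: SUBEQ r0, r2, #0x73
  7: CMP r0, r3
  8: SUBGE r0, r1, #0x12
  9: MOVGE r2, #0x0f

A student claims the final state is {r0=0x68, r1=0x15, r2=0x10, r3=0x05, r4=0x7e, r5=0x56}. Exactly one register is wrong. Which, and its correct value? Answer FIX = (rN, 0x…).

0: ✓ CMP  NZCV=1000
1: ✓ MOVCC  r4←0x7e
2: · ADDCS
3: ✓ CMP  NZCV=1001
4: · MOVVC
5: · MOVCS
6: · SUBEQ
7: ✓ CMP  NZCV=1010
8: · SUBGE
9: · MOVGE

FIX = (r0, 0xf4)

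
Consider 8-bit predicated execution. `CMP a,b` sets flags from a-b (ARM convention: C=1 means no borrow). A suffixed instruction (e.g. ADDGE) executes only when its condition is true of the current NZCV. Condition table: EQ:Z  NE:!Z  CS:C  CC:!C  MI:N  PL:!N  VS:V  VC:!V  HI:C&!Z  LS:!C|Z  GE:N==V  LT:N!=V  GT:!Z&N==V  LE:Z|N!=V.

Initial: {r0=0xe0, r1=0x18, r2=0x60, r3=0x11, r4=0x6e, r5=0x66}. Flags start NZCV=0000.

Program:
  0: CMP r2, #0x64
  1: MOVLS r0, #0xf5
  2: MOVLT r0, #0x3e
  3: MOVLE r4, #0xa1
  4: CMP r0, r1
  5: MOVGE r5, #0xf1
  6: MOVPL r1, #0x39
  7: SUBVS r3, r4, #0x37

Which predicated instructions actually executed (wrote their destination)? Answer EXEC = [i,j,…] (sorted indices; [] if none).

EXEC = [1,2,3,5,6]

0: ✓ CMP  NZCV=1000
1: ✓ MOVLS  r0←0xf5
2: ✓ MOVLT  r0←0x3e
3: ✓ MOVLE  r4←0xa1
4: ✓ CMP  NZCV=0010
5: ✓ MOVGE  r5←0xf1
6: ✓ MOVPL  r1←0x39
7: · SUBVS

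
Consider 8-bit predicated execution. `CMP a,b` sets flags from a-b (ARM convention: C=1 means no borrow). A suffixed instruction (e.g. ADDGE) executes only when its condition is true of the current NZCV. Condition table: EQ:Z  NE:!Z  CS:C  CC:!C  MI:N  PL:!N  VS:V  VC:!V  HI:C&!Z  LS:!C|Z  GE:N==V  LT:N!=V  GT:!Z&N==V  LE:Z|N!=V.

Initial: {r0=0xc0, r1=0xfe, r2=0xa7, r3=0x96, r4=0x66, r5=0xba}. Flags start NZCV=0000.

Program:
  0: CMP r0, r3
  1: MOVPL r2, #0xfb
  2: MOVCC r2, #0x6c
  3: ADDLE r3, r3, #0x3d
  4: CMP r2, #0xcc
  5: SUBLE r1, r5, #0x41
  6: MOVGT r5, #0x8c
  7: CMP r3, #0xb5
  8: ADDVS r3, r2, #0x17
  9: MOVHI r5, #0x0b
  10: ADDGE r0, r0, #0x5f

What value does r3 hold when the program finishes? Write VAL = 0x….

VAL = 0x96

0: ✓ CMP  NZCV=0010
1: ✓ MOVPL  r2←0xfb
2: · MOVCC
3: · ADDLE
4: ✓ CMP  NZCV=0010
5: · SUBLE
6: ✓ MOVGT  r5←0x8c
7: ✓ CMP  NZCV=1000
8: · ADDVS
9: · MOVHI
10: · ADDGE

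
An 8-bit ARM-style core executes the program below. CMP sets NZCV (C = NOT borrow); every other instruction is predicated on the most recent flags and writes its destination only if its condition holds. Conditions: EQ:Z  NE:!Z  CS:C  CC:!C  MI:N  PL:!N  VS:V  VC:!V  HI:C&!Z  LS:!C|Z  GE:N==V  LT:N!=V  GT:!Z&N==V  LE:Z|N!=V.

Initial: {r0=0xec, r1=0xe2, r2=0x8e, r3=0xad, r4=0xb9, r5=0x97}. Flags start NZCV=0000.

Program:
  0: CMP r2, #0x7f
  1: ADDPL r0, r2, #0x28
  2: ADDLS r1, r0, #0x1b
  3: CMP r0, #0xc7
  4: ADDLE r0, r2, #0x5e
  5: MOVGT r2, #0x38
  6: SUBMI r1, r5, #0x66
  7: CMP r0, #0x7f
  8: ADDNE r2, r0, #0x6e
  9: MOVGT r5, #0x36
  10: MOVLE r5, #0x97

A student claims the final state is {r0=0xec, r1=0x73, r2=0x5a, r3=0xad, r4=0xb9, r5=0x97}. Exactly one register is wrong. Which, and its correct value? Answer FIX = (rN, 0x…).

FIX = (r1, 0x31)

0: ✓ CMP  NZCV=0011
1: ✓ ADDPL  r0←0xb6
2: · ADDLS
3: ✓ CMP  NZCV=1000
4: ✓ ADDLE  r0←0xec
5: · MOVGT
6: ✓ SUBMI  r1←0x31
7: ✓ CMP  NZCV=0011
8: ✓ ADDNE  r2←0x5a
9: · MOVGT
10: ✓ MOVLE  r5←0x97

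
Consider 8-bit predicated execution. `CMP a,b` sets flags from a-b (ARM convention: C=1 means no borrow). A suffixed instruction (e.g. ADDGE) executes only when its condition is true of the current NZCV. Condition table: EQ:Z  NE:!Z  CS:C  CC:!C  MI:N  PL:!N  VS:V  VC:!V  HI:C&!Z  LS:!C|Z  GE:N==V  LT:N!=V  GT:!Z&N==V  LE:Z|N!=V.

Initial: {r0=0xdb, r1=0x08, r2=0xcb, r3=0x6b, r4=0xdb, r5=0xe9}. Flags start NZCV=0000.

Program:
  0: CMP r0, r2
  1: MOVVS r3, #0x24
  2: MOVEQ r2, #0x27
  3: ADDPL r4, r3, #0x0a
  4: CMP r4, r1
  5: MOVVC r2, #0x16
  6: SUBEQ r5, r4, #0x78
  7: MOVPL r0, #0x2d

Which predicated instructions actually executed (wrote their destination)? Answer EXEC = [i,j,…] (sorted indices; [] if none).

[0] flags=0010 → (cmp)
[1] flags=0010 VS?F → skip
[2] flags=0010 EQ?F → skip
[3] flags=0010 PL?T → r4=0x75
[4] flags=0010 → (cmp)
[5] flags=0010 VC?T → r2=0x16
[6] flags=0010 EQ?F → skip
[7] flags=0010 PL?T → r0=0x2d

EXEC = [3,5,7]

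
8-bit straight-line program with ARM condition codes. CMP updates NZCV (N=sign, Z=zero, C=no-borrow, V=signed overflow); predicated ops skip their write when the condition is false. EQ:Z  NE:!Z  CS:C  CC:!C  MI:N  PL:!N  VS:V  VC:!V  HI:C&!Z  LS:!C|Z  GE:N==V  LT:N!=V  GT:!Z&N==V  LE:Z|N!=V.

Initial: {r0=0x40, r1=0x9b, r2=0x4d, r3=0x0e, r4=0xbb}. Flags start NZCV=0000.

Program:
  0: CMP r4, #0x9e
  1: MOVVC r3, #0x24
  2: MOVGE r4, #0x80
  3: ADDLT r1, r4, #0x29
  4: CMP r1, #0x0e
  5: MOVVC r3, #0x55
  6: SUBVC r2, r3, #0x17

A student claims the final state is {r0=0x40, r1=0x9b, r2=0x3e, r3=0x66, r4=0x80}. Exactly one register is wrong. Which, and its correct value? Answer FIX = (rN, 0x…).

FIX = (r3, 0x55)

0: ✓ CMP  NZCV=0010
1: ✓ MOVVC  r3←0x24
2: ✓ MOVGE  r4←0x80
3: · ADDLT
4: ✓ CMP  NZCV=1010
5: ✓ MOVVC  r3←0x55
6: ✓ SUBVC  r2←0x3e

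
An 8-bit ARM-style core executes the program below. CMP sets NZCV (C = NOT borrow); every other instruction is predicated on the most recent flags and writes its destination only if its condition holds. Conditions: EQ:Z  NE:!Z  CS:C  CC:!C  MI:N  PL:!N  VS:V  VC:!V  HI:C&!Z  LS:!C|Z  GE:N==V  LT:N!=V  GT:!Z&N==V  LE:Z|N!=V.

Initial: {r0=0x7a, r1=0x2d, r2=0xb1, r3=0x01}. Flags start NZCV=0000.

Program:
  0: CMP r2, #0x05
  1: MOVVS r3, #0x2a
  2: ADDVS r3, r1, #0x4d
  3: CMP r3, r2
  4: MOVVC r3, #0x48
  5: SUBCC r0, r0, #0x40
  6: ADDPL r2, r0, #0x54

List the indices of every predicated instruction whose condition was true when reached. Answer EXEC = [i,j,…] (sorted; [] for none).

0: ✓ CMP  NZCV=1010
1: · MOVVS
2: · ADDVS
3: ✓ CMP  NZCV=0000
4: ✓ MOVVC  r3←0x48
5: ✓ SUBCC  r0←0x3a
6: ✓ ADDPL  r2←0x8e

EXEC = [4,5,6]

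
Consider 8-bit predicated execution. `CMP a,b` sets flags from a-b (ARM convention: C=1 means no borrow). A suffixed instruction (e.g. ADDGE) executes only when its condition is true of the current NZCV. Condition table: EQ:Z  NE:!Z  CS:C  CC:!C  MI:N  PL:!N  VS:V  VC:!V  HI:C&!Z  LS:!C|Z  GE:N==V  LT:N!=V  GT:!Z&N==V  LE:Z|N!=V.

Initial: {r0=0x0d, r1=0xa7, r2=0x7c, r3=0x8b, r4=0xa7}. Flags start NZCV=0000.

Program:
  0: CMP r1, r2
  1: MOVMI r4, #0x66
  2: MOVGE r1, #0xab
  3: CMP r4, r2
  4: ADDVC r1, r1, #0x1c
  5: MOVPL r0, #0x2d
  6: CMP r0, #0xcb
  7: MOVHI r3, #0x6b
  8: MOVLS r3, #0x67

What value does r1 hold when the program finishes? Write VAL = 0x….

VAL = 0xa7

[0] flags=0011 → (cmp)
[1] flags=0011 MI?F → skip
[2] flags=0011 GE?F → skip
[3] flags=0011 → (cmp)
[4] flags=0011 VC?F → skip
[5] flags=0011 PL?T → r0=0x2d
[6] flags=0000 → (cmp)
[7] flags=0000 HI?F → skip
[8] flags=0000 LS?T → r3=0x67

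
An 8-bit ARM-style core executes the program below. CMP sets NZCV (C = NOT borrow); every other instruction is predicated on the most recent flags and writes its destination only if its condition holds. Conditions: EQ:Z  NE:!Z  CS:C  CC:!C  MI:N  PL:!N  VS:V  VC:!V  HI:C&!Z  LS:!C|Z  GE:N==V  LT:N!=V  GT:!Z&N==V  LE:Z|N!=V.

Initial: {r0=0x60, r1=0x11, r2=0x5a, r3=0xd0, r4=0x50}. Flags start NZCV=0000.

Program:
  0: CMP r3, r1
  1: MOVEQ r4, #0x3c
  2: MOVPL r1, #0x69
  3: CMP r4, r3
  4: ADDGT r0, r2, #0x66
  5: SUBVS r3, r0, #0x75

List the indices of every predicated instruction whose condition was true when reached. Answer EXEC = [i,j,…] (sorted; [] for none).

0: ✓ CMP  NZCV=1010
1: · MOVEQ
2: · MOVPL
3: ✓ CMP  NZCV=1001
4: ✓ ADDGT  r0←0xc0
5: ✓ SUBVS  r3←0x4b

EXEC = [4,5]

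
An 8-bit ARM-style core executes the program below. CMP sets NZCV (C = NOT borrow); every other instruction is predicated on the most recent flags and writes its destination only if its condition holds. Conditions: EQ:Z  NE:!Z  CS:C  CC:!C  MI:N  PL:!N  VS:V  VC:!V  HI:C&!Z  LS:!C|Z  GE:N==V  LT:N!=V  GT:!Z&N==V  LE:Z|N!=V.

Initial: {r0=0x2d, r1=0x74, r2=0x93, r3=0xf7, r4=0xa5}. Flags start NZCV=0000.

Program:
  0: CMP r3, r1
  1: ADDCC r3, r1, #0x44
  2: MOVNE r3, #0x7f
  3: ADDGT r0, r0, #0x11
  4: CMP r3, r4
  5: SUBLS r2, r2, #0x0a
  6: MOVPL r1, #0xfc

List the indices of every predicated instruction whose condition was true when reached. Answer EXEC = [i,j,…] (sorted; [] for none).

0: ✓ CMP  NZCV=1010
1: · ADDCC
2: ✓ MOVNE  r3←0x7f
3: · ADDGT
4: ✓ CMP  NZCV=1001
5: ✓ SUBLS  r2←0x89
6: · MOVPL

EXEC = [2,5]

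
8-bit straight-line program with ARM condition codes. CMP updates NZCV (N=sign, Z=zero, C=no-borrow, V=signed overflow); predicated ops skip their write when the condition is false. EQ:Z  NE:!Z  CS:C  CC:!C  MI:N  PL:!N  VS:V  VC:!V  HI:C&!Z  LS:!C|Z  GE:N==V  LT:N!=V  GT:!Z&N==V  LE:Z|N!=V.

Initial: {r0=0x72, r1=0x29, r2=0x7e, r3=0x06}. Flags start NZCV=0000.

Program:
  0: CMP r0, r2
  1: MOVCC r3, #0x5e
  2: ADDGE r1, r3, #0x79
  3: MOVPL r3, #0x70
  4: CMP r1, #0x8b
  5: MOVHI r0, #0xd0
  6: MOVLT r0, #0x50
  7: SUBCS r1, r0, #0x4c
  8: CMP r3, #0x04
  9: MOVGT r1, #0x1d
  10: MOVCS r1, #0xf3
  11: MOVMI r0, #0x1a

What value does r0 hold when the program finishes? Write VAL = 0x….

VAL = 0x72

0: ✓ CMP  NZCV=1000
1: ✓ MOVCC  r3←0x5e
2: · ADDGE
3: · MOVPL
4: ✓ CMP  NZCV=1001
5: · MOVHI
6: · MOVLT
7: · SUBCS
8: ✓ CMP  NZCV=0010
9: ✓ MOVGT  r1←0x1d
10: ✓ MOVCS  r1←0xf3
11: · MOVMI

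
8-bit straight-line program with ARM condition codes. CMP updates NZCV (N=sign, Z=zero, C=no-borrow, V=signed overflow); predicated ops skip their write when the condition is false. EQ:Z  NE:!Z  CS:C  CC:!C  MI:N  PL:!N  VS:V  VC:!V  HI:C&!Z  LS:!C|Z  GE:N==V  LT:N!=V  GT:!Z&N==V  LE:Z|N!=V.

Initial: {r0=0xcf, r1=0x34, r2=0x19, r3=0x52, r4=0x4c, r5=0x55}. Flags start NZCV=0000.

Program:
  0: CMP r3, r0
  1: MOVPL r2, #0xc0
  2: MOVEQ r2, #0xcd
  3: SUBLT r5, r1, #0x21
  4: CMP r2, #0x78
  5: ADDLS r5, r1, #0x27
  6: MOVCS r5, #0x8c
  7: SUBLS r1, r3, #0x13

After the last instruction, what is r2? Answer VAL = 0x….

VAL = 0x19

[0] flags=1001 → (cmp)
[1] flags=1001 PL?F → skip
[2] flags=1001 EQ?F → skip
[3] flags=1001 LT?F → skip
[4] flags=1000 → (cmp)
[5] flags=1000 LS?T → r5=0x5b
[6] flags=1000 CS?F → skip
[7] flags=1000 LS?T → r1=0x3f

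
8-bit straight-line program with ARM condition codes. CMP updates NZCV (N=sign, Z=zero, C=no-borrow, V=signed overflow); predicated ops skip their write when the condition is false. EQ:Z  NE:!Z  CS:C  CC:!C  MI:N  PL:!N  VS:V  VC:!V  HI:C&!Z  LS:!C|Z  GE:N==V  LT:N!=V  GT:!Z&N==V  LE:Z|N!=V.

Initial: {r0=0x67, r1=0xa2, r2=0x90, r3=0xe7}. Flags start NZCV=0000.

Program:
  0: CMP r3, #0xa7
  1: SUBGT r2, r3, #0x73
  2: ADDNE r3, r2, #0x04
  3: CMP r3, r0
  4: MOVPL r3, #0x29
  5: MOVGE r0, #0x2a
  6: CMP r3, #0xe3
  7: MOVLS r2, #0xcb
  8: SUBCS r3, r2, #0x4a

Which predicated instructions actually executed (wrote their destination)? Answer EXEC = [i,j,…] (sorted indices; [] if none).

EXEC = [1,2,4,5,7]

0: ✓ CMP  NZCV=0010
1: ✓ SUBGT  r2←0x74
2: ✓ ADDNE  r3←0x78
3: ✓ CMP  NZCV=0010
4: ✓ MOVPL  r3←0x29
5: ✓ MOVGE  r0←0x2a
6: ✓ CMP  NZCV=0000
7: ✓ MOVLS  r2←0xcb
8: · SUBCS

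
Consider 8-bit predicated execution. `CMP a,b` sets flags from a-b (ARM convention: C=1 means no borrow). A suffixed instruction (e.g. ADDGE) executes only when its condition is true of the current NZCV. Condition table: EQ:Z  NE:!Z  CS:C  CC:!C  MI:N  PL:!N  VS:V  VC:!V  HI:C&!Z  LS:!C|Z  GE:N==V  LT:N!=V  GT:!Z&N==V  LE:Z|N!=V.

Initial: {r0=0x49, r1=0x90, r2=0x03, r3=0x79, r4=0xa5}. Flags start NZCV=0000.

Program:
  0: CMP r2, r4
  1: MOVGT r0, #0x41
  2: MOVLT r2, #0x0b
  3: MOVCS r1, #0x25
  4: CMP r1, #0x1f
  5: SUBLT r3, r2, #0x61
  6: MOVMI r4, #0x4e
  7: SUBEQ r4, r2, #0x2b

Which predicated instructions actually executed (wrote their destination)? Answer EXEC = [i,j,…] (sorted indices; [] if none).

EXEC = [1,5]

[0] flags=0000 → (cmp)
[1] flags=0000 GT?T → r0=0x41
[2] flags=0000 LT?F → skip
[3] flags=0000 CS?F → skip
[4] flags=0011 → (cmp)
[5] flags=0011 LT?T → r3=0xa2
[6] flags=0011 MI?F → skip
[7] flags=0011 EQ?F → skip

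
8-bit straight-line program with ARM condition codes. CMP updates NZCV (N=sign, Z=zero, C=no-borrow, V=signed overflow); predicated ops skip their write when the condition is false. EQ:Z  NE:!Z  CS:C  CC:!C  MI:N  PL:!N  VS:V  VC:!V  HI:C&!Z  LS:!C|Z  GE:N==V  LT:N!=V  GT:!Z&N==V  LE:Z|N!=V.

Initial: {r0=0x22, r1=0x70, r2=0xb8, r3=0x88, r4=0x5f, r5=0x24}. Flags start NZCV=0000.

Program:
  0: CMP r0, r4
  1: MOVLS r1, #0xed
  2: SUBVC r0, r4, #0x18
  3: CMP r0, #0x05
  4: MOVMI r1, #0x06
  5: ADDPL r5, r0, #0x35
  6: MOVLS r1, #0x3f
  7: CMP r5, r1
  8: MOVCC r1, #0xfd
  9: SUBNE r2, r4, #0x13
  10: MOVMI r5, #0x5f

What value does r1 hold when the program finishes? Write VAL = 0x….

VAL = 0xfd

[0] flags=1000 → (cmp)
[1] flags=1000 LS?T → r1=0xed
[2] flags=1000 VC?T → r0=0x47
[3] flags=0010 → (cmp)
[4] flags=0010 MI?F → skip
[5] flags=0010 PL?T → r5=0x7c
[6] flags=0010 LS?F → skip
[7] flags=1001 → (cmp)
[8] flags=1001 CC?T → r1=0xfd
[9] flags=1001 NE?T → r2=0x4c
[10] flags=1001 MI?T → r5=0x5f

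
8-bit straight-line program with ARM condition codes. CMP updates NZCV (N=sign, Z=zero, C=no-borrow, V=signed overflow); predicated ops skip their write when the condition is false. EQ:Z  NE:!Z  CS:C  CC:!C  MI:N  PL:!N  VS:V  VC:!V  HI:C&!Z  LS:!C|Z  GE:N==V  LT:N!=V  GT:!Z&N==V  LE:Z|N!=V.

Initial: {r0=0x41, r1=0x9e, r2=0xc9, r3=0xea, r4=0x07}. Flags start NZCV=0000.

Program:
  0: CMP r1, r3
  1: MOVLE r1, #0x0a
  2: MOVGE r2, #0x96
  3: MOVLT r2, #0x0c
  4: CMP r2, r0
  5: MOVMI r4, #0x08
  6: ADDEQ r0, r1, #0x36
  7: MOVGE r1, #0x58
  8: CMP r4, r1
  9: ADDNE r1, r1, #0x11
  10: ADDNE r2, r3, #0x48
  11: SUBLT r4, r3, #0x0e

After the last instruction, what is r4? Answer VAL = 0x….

VAL = 0xdc

0: ✓ CMP  NZCV=1000
1: ✓ MOVLE  r1←0x0a
2: · MOVGE
3: ✓ MOVLT  r2←0x0c
4: ✓ CMP  NZCV=1000
5: ✓ MOVMI  r4←0x08
6: · ADDEQ
7: · MOVGE
8: ✓ CMP  NZCV=1000
9: ✓ ADDNE  r1←0x1b
10: ✓ ADDNE  r2←0x32
11: ✓ SUBLT  r4←0xdc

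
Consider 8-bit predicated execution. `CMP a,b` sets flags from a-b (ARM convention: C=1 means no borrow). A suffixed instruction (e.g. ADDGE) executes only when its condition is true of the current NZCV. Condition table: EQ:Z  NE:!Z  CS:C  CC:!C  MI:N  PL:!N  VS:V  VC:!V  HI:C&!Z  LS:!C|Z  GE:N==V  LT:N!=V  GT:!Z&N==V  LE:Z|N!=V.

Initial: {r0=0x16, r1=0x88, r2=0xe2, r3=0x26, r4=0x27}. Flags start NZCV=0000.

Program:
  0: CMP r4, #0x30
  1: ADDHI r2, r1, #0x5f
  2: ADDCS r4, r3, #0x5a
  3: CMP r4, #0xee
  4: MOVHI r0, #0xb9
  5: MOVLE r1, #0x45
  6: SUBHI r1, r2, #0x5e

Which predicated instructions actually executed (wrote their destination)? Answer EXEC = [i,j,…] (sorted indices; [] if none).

EXEC = []

[0] flags=1000 → (cmp)
[1] flags=1000 HI?F → skip
[2] flags=1000 CS?F → skip
[3] flags=0000 → (cmp)
[4] flags=0000 HI?F → skip
[5] flags=0000 LE?F → skip
[6] flags=0000 HI?F → skip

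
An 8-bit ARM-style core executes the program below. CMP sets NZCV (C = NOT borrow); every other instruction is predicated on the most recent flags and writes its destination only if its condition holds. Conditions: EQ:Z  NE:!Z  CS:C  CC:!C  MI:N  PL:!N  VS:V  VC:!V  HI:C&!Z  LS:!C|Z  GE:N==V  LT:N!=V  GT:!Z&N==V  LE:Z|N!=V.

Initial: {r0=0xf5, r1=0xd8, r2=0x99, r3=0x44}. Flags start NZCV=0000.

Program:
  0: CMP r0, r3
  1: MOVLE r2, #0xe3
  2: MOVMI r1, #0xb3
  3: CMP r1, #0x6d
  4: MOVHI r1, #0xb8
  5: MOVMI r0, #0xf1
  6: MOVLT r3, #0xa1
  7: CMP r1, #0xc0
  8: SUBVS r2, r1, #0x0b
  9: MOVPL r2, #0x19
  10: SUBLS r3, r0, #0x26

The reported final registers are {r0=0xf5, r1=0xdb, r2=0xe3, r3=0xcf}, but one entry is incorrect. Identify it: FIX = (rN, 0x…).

FIX = (r1, 0xb8)

0: ✓ CMP  NZCV=1010
1: ✓ MOVLE  r2←0xe3
2: ✓ MOVMI  r1←0xb3
3: ✓ CMP  NZCV=0011
4: ✓ MOVHI  r1←0xb8
5: · MOVMI
6: ✓ MOVLT  r3←0xa1
7: ✓ CMP  NZCV=1000
8: · SUBVS
9: · MOVPL
10: ✓ SUBLS  r3←0xcf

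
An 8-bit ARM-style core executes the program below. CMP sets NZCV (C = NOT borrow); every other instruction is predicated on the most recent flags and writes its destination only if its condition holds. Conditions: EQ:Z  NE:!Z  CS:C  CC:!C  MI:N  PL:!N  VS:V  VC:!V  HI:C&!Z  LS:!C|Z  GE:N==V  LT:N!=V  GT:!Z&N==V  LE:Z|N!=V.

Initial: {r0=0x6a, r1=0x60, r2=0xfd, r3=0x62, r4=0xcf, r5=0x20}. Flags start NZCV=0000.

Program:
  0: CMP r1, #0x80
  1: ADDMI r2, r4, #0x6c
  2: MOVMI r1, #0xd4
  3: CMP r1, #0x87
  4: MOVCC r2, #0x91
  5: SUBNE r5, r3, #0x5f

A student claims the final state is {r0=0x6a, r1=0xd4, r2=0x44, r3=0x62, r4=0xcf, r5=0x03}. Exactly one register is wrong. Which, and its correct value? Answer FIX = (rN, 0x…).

0: ✓ CMP  NZCV=1001
1: ✓ ADDMI  r2←0x3b
2: ✓ MOVMI  r1←0xd4
3: ✓ CMP  NZCV=0010
4: · MOVCC
5: ✓ SUBNE  r5←0x03

FIX = (r2, 0x3b)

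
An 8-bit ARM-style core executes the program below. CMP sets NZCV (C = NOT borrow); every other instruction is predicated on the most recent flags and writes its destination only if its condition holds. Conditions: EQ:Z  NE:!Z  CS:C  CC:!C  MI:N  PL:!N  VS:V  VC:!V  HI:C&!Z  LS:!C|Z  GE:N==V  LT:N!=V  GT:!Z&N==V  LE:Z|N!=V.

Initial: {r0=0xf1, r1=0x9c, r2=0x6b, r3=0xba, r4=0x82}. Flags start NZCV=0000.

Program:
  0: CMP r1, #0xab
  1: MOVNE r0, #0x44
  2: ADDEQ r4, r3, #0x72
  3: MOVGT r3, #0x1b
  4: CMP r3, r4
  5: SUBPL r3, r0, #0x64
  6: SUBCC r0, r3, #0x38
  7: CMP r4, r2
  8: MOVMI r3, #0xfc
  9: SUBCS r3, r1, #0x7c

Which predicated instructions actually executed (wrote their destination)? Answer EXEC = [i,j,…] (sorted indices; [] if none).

[0] flags=1000 → (cmp)
[1] flags=1000 NE?T → r0=0x44
[2] flags=1000 EQ?F → skip
[3] flags=1000 GT?F → skip
[4] flags=0010 → (cmp)
[5] flags=0010 PL?T → r3=0xe0
[6] flags=0010 CC?F → skip
[7] flags=0011 → (cmp)
[8] flags=0011 MI?F → skip
[9] flags=0011 CS?T → r3=0x20

EXEC = [1,5,9]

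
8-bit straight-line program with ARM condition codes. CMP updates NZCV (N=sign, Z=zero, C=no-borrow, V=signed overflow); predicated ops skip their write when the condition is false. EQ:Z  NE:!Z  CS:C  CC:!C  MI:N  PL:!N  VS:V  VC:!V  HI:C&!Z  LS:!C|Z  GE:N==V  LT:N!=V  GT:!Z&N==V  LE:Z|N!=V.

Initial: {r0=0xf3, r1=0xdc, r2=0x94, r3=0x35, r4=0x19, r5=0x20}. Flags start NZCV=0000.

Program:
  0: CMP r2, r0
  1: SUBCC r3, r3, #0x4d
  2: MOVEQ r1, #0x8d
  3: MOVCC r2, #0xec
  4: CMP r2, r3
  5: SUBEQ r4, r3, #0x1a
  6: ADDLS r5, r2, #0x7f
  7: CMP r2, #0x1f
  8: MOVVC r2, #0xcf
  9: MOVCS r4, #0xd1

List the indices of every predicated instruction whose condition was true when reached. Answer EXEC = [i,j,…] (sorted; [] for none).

[0] flags=1000 → (cmp)
[1] flags=1000 CC?T → r3=0xe8
[2] flags=1000 EQ?F → skip
[3] flags=1000 CC?T → r2=0xec
[4] flags=0010 → (cmp)
[5] flags=0010 EQ?F → skip
[6] flags=0010 LS?F → skip
[7] flags=1010 → (cmp)
[8] flags=1010 VC?T → r2=0xcf
[9] flags=1010 CS?T → r4=0xd1

EXEC = [1,3,8,9]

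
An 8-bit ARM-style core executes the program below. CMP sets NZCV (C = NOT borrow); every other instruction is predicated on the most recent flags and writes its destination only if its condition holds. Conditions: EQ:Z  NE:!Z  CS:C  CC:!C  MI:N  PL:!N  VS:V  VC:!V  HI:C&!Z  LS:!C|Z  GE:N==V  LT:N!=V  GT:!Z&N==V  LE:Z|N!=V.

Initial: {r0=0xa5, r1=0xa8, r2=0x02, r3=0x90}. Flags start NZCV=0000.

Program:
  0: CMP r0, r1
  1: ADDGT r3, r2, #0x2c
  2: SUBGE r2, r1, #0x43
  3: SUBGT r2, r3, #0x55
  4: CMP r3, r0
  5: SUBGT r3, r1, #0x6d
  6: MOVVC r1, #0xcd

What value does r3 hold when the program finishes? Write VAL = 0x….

VAL = 0x90

[0] flags=1000 → (cmp)
[1] flags=1000 GT?F → skip
[2] flags=1000 GE?F → skip
[3] flags=1000 GT?F → skip
[4] flags=1000 → (cmp)
[5] flags=1000 GT?F → skip
[6] flags=1000 VC?T → r1=0xcd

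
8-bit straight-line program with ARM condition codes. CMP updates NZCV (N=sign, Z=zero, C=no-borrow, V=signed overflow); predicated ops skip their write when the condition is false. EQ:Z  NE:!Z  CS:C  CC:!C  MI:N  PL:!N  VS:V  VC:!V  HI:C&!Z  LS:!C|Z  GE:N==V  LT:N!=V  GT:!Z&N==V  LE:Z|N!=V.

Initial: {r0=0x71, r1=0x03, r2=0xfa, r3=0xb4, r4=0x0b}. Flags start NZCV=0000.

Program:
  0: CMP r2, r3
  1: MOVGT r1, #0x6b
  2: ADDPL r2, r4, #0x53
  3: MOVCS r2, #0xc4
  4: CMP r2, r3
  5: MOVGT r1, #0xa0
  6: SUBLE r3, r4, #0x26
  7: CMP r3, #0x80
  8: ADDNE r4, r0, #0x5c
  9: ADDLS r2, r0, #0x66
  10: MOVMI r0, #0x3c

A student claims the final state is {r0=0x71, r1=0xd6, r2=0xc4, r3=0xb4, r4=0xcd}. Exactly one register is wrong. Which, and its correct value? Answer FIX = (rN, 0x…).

FIX = (r1, 0xa0)

0: ✓ CMP  NZCV=0010
1: ✓ MOVGT  r1←0x6b
2: ✓ ADDPL  r2←0x5e
3: ✓ MOVCS  r2←0xc4
4: ✓ CMP  NZCV=0010
5: ✓ MOVGT  r1←0xa0
6: · SUBLE
7: ✓ CMP  NZCV=0010
8: ✓ ADDNE  r4←0xcd
9: · ADDLS
10: · MOVMI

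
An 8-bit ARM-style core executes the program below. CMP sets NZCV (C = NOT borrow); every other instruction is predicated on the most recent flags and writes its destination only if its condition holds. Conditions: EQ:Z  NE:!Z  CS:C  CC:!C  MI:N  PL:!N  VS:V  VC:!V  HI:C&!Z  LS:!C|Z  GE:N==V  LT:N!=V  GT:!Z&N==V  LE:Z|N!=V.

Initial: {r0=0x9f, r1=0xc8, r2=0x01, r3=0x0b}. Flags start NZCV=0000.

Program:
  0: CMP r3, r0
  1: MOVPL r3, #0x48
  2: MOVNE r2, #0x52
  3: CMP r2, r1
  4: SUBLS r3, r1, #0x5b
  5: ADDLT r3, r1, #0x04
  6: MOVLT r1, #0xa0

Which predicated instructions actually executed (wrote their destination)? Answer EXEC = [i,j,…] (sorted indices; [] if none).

0: ✓ CMP  NZCV=0000
1: ✓ MOVPL  r3←0x48
2: ✓ MOVNE  r2←0x52
3: ✓ CMP  NZCV=1001
4: ✓ SUBLS  r3←0x6d
5: · ADDLT
6: · MOVLT

EXEC = [1,2,4]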